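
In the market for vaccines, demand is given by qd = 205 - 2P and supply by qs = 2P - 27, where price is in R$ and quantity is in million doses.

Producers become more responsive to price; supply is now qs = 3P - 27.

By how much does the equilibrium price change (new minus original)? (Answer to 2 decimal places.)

Solve the original market: 205 - 2P = 2P - 27, hence P = 58 and q = 89.
The new curves are qd = 205 - 2P (demand) and qs = 3P - 27 (supply).
New equilibrium: 205 - 2P = 3P - 27 ⇒ 232 = 5P ⇒ P = 46.4, q = 112.2.
ΔP = 46.4 − 58 = -11.60.

-11.60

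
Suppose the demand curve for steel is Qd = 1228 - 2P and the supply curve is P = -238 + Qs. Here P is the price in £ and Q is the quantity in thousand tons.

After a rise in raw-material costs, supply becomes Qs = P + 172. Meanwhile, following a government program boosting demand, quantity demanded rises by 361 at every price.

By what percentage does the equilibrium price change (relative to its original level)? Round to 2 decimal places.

Before the shock: 1228 - 2P = P + 238 ⇒ 990 = 3P ⇒ P = 330, Q = 568.
After the shift, demand is Qd = 1589 - 2P and supply is Qs = P + 172.
Clearing the new market: 1589 - 2P = P + 172, so P = 1417/3 ≈ 472.3333 and Q = 1933/3 ≈ 644.3333.
%ΔP = (472.3333 − 330) / 330 × 100 = +43.13%.

+43.13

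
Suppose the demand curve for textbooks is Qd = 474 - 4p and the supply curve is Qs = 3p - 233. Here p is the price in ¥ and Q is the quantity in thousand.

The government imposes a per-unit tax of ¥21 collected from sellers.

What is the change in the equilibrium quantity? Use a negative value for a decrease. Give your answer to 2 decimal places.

-36.00

Initially, 474 - 4p = 3p - 233, so 707 = 7p and p = 101, Q = 70.
Since sellers keep the price net of the tax, the effective supply curve becomes Qs = 3p - 296.
Clearing the new market: 474 - 4p = 3p - 296, so p = 110 and Q = 34.
ΔQ = 34 − 70 = -36.00.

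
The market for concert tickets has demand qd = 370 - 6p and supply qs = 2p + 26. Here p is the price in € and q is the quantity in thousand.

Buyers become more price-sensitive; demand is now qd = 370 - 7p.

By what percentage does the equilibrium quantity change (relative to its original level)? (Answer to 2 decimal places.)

Solve the original market: 370 - 6p = 2p + 26, hence p = 43 and q = 112.
The shock moves the curves to qd = 370 - 7p and qs = 2p + 26.
Clearing the new market: 370 - 7p = 2p + 26, so p = 344/9 ≈ 38.2222 and q = 922/9 ≈ 102.4444.
%Δq = (102.4444 − 112) / 112 × 100 = -8.53%.

-8.53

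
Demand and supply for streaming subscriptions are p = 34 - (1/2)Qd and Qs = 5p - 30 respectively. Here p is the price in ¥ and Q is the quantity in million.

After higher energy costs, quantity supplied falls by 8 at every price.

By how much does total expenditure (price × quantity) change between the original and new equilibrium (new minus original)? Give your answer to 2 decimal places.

Solve the original market: 68 - 2p = 5p - 30, hence p = 14 and Q = 40.
The new curves are Qd = 68 - 2p (demand) and Qs = 5p - 38 (supply).
Clearing the new market: 68 - 2p = 5p - 38, so p = 106/7 ≈ 15.1429 and Q = 264/7 ≈ 37.7143.
Expenditure moves from 14×40 = 560 to 15.1429×37.7143 = 571.1020; change = +11.10.

+11.10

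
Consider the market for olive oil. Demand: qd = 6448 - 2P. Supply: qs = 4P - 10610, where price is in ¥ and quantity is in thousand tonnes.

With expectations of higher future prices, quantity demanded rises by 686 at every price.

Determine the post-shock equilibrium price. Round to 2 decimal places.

Initially, 6448 - 2P = 4P - 10610, so 17058 = 6P and P = 2843, q = 762.
After the shift, demand is qd = 7134 - 2P and supply is qs = 4P - 10610.
New equilibrium: 7134 - 2P = 4P - 10610 ⇒ 17744 = 6P ⇒ P = 8872/3 ≈ 2957.3333, q = 3658/3 ≈ 1219.3333.

2957.33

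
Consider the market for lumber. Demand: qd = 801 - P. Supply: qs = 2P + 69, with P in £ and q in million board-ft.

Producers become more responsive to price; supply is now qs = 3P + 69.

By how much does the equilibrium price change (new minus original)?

-61

Original equilibrium: 801 - P = 2P + 69 gives 732 = 3P, so P = 244 and q = 557.
With the change applied: demand qd = 801 - P, supply qs = 3P + 69.
New equilibrium: 801 - P = 3P + 69 ⇒ 732 = 4P ⇒ P = 183, q = 618.
ΔP = 183 − 244 = -61.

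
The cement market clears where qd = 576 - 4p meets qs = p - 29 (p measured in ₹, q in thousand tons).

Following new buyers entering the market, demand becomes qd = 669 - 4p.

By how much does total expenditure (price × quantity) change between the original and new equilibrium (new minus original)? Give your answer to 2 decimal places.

+4307.76

Solve the original market: 576 - 4p = p - 29, hence p = 121 and q = 92.
After the shift, demand is qd = 669 - 4p and supply is qs = p - 29.
New equilibrium: 669 - 4p = p - 29 ⇒ 698 = 5p ⇒ p = 139.6, q = 110.6.
Expenditure moves from 121×92 = 11132 to 139.6×110.6 = 15439.76; change = +4307.76.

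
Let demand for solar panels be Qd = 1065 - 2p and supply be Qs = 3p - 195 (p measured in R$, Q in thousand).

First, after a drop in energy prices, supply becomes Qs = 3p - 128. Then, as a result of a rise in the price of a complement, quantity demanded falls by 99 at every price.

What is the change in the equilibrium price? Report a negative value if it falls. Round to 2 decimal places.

Solve the original market: 1065 - 2p = 3p - 195, hence p = 252 and Q = 561.
After the shift, demand is Qd = 966 - 2p and supply is Qs = 3p - 128.
New equilibrium: 966 - 2p = 3p - 128 ⇒ 1094 = 5p ⇒ p = 218.8, Q = 528.4.
Δp = 218.8 − 252 = -33.20.

-33.20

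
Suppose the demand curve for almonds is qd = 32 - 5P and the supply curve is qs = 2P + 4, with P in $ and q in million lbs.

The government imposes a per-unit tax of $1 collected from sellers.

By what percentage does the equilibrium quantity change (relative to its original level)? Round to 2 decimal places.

-11.90

Original equilibrium: 32 - 5P = 2P + 4 gives 28 = 7P, so P = 4 and q = 12.
Since sellers keep the price net of the tax, the effective supply curve becomes qs = 2P + 2.
Equate the new curves: 32 - 5P = 2P + 2, giving 30 = 7P, P = 30/7 ≈ 4.2857, q = 74/7 ≈ 10.5714.
%Δq = (10.5714 − 12) / 12 × 100 = -11.90%.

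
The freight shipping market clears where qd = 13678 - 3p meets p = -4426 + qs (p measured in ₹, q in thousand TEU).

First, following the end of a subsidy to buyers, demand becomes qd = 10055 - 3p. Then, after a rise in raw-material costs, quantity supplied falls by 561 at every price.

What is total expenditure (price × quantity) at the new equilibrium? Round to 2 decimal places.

Before the shock: 13678 - 3p = p + 4426 ⇒ 9252 = 4p ⇒ p = 2313, q = 6739.
With the change applied: demand qd = 10055 - 3p, supply qs = p + 3865.
Equate the new curves: 10055 - 3p = p + 3865, giving 6190 = 4p, p = 1547.5, q = 5412.5.
New expenditure = 1547.5 × 5412.5 = 8375843.75.

8375843.75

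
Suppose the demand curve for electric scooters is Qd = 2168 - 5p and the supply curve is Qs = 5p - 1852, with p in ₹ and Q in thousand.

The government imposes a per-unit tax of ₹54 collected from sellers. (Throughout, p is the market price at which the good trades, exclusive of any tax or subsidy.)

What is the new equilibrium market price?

Before the shock: 2168 - 5p = 5p - 1852 ⇒ 4020 = 10p ⇒ p = 402, Q = 158.
Since sellers keep the price net of the tax, the effective supply curve becomes Qs = 5p - 2122.
Setting them equal: 2168 - 5p = 5p - 2122 → 4290 = 10p, so p = 429 and Q = 23.

429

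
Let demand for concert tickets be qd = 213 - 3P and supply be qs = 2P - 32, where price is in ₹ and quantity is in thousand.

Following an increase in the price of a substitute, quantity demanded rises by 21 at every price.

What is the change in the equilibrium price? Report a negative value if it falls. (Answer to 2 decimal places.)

+4.20

Solve the original market: 213 - 3P = 2P - 32, hence P = 49 and q = 66.
With the change applied: demand qd = 234 - 3P, supply qs = 2P - 32.
Equate the new curves: 234 - 3P = 2P - 32, giving 266 = 5P, P = 53.2, q = 74.4.
ΔP = 53.2 − 49 = +4.20.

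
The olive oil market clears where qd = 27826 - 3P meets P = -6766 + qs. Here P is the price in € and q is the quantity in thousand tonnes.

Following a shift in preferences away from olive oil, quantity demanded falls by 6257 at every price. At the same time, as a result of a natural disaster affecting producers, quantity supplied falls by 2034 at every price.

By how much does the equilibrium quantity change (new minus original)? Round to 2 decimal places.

-3089.75

Solve the original market: 27826 - 3P = P + 6766, hence P = 5265 and q = 12031.
With the change applied: demand qd = 21569 - 3P, supply qs = P + 4732.
Clearing the new market: 21569 - 3P = P + 4732, so P = 4209.25 and q = 8941.25.
Δq = 8941.25 − 12031 = -3089.75.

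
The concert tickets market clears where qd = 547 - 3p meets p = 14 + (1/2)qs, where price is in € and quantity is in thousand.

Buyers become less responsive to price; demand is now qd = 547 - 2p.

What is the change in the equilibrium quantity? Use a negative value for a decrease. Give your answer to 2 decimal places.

+57.50

Original equilibrium: 547 - 3p = 2p - 28 gives 575 = 5p, so p = 115 and q = 202.
After the shift, demand is qd = 547 - 2p and supply is qs = 2p - 28.
Setting them equal: 547 - 2p = 2p - 28 → 575 = 4p, so p = 143.75 and q = 259.5.
Δq = 259.5 − 202 = +57.50.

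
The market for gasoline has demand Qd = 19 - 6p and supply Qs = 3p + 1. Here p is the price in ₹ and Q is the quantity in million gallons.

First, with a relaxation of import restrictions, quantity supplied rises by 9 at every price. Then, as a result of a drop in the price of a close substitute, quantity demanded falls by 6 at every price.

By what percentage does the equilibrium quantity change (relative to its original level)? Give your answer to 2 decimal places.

Before the shock: 19 - 6p = 3p + 1 ⇒ 18 = 9p ⇒ p = 2, Q = 7.
The shock moves the curves to Qd = 13 - 6p and Qs = 3p + 10.
Equate the new curves: 13 - 6p = 3p + 10, giving 3 = 9p, p = 1/3 ≈ 0.3333, Q = 11.
%ΔQ = (11 − 7) / 7 × 100 = +57.14%.

+57.14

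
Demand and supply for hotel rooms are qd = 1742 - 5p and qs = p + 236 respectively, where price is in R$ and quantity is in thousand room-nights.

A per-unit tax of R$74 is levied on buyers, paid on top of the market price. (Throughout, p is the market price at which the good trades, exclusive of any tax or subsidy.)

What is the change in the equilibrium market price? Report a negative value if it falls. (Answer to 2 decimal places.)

Initially, 1742 - 5p = p + 236, so 1506 = 6p and p = 251, q = 487.
Since buyers pay the price plus the tax, the effective demand curve becomes qd = 1372 - 5p.
Equate the new curves: 1372 - 5p = p + 236, giving 1136 = 6p, p = 568/3 ≈ 189.3333, q = 1276/3 ≈ 425.3333.
Δp = 189.3333 − 251 = -61.67.

-61.67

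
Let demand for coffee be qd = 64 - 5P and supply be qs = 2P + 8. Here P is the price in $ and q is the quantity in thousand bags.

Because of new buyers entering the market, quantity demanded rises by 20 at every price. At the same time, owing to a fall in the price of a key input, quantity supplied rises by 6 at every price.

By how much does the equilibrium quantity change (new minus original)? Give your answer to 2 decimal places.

+10.00

Initially, 64 - 5P = 2P + 8, so 56 = 7P and P = 8, q = 24.
After the shift, demand is qd = 84 - 5P and supply is qs = 2P + 14.
Setting them equal: 84 - 5P = 2P + 14 → 70 = 7P, so P = 10 and q = 34.
Δq = 34 − 24 = +10.00.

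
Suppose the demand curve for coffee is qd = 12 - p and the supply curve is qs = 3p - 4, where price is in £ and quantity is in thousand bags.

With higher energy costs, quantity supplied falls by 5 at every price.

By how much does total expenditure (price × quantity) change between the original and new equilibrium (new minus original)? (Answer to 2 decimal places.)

+3.44

Solve the original market: 12 - p = 3p - 4, hence p = 4 and q = 8.
With the change applied: demand qd = 12 - p, supply qs = 3p - 9.
Setting them equal: 12 - p = 3p - 9 → 21 = 4p, so p = 5.25 and q = 6.75.
Expenditure moves from 4×8 = 32 to 5.25×6.75 = 35.4375; change = +3.44.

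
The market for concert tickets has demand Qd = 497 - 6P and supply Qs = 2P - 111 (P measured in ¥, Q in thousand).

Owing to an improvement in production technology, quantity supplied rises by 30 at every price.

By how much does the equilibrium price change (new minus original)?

-3.75

Before the shock: 497 - 6P = 2P - 111 ⇒ 608 = 8P ⇒ P = 76, Q = 41.
The shock moves the curves to Qd = 497 - 6P and Qs = 2P - 81.
New equilibrium: 497 - 6P = 2P - 81 ⇒ 578 = 8P ⇒ P = 72.25, Q = 63.5.
ΔP = 72.25 − 76 = -3.75.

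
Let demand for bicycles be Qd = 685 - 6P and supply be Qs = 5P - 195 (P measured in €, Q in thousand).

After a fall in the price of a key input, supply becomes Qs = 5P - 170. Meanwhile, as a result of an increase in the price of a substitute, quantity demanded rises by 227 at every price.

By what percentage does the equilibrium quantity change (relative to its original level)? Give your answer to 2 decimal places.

+56.98

Initially, 685 - 6P = 5P - 195, so 880 = 11P and P = 80, Q = 205.
After the shift, demand is Qd = 912 - 6P and supply is Qs = 5P - 170.
Clearing the new market: 912 - 6P = 5P - 170, so P = 1082/11 ≈ 98.3636 and Q = 3540/11 ≈ 321.8182.
%ΔQ = (321.8182 − 205) / 205 × 100 = +56.98%.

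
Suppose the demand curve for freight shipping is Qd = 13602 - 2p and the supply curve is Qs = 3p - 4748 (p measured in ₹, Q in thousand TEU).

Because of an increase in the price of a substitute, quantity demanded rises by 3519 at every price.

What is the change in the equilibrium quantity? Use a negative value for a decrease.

Original equilibrium: 13602 - 2p = 3p - 4748 gives 18350 = 5p, so p = 3670 and Q = 6262.
After the shift, demand is Qd = 17121 - 2p and supply is Qs = 3p - 4748.
Clearing the new market: 17121 - 2p = 3p - 4748, so p = 4373.8 and Q = 8373.4.
ΔQ = 8373.4 − 6262 = +2111.4.

+2111.4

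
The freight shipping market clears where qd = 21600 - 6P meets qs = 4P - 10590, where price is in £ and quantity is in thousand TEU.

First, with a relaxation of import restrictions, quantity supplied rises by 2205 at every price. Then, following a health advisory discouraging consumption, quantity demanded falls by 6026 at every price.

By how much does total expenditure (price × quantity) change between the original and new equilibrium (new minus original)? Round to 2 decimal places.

-4486908.26

Initially, 21600 - 6P = 4P - 10590, so 32190 = 10P and P = 3219, q = 2286.
The new curves are qd = 15574 - 6P (demand) and qs = 4P - 8385 (supply).
Setting them equal: 15574 - 6P = 4P - 8385 → 23959 = 10P, so P = 2395.9 and q = 1198.6.
Expenditure moves from 3219×2286 = 7358634 to 2395.9×1198.6 = 2871725.74; change = -4486908.26.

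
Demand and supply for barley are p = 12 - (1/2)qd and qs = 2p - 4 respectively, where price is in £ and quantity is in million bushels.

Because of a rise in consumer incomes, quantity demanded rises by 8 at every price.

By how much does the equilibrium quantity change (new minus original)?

Solve the original market: 24 - 2p = 2p - 4, hence p = 7 and q = 10.
With the change applied: demand qd = 32 - 2p, supply qs = 2p - 4.
Clearing the new market: 32 - 2p = 2p - 4, so p = 9 and q = 14.
Δq = 14 − 10 = +4.

+4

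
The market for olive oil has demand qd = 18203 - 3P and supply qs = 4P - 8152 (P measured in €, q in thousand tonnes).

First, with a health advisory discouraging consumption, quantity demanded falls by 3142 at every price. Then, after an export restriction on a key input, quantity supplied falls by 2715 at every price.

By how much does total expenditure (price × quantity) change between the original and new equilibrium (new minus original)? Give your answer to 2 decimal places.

Solve the original market: 18203 - 3P = 4P - 8152, hence P = 3765 and q = 6908.
The shock moves the curves to qd = 15061 - 3P and qs = 4P - 10867.
Equate the new curves: 15061 - 3P = 4P - 10867, giving 25928 = 7P, P = 3704, q = 3949.
Expenditure moves from 3765×6908 = 26008620 to 3704×3949 = 14627096; change = -11381524.00.

-11381524.00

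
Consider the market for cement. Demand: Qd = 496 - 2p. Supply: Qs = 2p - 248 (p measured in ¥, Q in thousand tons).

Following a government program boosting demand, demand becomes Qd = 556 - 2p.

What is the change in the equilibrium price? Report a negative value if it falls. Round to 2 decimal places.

Original equilibrium: 496 - 2p = 2p - 248 gives 744 = 4p, so p = 186 and Q = 124.
After the shift, demand is Qd = 556 - 2p and supply is Qs = 2p - 248.
Clearing the new market: 556 - 2p = 2p - 248, so p = 201 and Q = 154.
Δp = 201 − 186 = +15.00.

+15.00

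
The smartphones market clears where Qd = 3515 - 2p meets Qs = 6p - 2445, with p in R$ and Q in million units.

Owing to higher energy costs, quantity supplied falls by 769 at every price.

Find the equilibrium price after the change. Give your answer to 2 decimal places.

841.13

Initially, 3515 - 2p = 6p - 2445, so 5960 = 8p and p = 745, Q = 2025.
The new curves are Qd = 3515 - 2p (demand) and Qs = 6p - 3214 (supply).
Clearing the new market: 3515 - 2p = 6p - 3214, so p = 841.125 and Q = 1832.75.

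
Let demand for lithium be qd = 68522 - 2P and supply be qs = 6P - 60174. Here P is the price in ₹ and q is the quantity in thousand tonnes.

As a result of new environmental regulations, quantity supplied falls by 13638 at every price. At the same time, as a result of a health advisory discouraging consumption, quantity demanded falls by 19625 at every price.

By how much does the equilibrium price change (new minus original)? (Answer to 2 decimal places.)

Before the shock: 68522 - 2P = 6P - 60174 ⇒ 128696 = 8P ⇒ P = 16087, q = 36348.
The shock moves the curves to qd = 48897 - 2P and qs = 6P - 73812.
Clearing the new market: 48897 - 2P = 6P - 73812, so P = 15338.625 and q = 18219.75.
ΔP = 15338.625 − 16087 = -748.38.

-748.38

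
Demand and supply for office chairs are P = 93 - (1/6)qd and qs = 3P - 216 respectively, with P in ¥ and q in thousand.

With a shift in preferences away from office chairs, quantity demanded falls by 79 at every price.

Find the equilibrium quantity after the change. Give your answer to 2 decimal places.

Initially, 558 - 6P = 3P - 216, so 774 = 9P and P = 86, q = 42.
The new curves are qd = 479 - 6P (demand) and qs = 3P - 216 (supply).
Equate the new curves: 479 - 6P = 3P - 216, giving 695 = 9P, P = 695/9 ≈ 77.2222, q = 47/3 ≈ 15.6667.

15.67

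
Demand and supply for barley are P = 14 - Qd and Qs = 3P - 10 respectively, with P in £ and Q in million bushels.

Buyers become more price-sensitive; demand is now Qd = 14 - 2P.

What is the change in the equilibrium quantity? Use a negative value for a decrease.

-3.6

Original equilibrium: 14 - P = 3P - 10 gives 24 = 4P, so P = 6 and Q = 8.
After the shift, demand is Qd = 14 - 2P and supply is Qs = 3P - 10.
Equate the new curves: 14 - 2P = 3P - 10, giving 24 = 5P, P = 4.8, Q = 4.4.
ΔQ = 4.4 − 8 = -3.6.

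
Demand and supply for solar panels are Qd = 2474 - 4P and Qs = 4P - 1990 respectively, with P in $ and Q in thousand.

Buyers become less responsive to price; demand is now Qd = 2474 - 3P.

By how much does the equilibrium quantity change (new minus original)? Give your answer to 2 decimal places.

+318.86

Initially, 2474 - 4P = 4P - 1990, so 4464 = 8P and P = 558, Q = 242.
The shock moves the curves to Qd = 2474 - 3P and Qs = 4P - 1990.
Equate the new curves: 2474 - 3P = 4P - 1990, giving 4464 = 7P, P = 4464/7 ≈ 637.7143, Q = 3926/7 ≈ 560.8571.
ΔQ = 560.8571 − 242 = +318.86.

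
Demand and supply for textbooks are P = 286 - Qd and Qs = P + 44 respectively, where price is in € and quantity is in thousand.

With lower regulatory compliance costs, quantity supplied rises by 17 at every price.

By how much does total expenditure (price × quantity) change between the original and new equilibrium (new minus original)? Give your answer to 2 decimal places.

Original equilibrium: 286 - P = P + 44 gives 242 = 2P, so P = 121 and Q = 165.
After the shift, demand is Qd = 286 - P and supply is Qs = P + 61.
Equate the new curves: 286 - P = P + 61, giving 225 = 2P, P = 112.5, Q = 173.5.
Expenditure moves from 121×165 = 19965 to 112.5×173.5 = 19518.75; change = -446.25.

-446.25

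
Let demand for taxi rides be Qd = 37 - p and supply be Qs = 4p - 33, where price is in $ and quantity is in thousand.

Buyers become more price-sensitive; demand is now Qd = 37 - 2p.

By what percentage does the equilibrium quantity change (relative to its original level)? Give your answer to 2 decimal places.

Initially, 37 - p = 4p - 33, so 70 = 5p and p = 14, Q = 23.
The new curves are Qd = 37 - 2p (demand) and Qs = 4p - 33 (supply).
Setting them equal: 37 - 2p = 4p - 33 → 70 = 6p, so p = 35/3 ≈ 11.6667 and Q = 41/3 ≈ 13.6667.
%ΔQ = (13.6667 − 23) / 23 × 100 = -40.58%.

-40.58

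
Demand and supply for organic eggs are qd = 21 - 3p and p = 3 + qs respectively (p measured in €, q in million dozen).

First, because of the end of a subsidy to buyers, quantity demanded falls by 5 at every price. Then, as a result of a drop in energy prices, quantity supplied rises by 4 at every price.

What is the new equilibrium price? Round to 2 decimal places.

Before the shock: 21 - 3p = p - 3 ⇒ 24 = 4p ⇒ p = 6, q = 3.
With the change applied: demand qd = 16 - 3p, supply qs = p + 1.
Clearing the new market: 16 - 3p = p + 1, so p = 3.75 and q = 4.75.

3.75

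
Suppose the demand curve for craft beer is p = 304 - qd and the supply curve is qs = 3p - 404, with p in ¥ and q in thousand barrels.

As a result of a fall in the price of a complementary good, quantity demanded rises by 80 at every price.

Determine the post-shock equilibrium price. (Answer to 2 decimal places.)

197.00

Original equilibrium: 304 - p = 3p - 404 gives 708 = 4p, so p = 177 and q = 127.
With the change applied: demand qd = 384 - p, supply qs = 3p - 404.
Setting them equal: 384 - p = 3p - 404 → 788 = 4p, so p = 197 and q = 187.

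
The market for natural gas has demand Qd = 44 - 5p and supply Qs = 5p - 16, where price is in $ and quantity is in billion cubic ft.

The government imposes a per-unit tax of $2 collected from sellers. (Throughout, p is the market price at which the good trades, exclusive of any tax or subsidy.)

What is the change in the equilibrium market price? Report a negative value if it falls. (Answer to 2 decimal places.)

+1.00

Initially, 44 - 5p = 5p - 16, so 60 = 10p and p = 6, Q = 14.
Since sellers keep the price net of the tax, the effective supply curve becomes Qs = 5p - 26.
Clearing the new market: 44 - 5p = 5p - 26, so p = 7 and Q = 9.
Δp = 7 − 6 = +1.00.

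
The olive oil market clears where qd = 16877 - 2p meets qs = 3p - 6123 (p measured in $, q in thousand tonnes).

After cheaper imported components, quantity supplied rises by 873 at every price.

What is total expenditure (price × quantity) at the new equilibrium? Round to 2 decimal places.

Before the shock: 16877 - 2p = 3p - 6123 ⇒ 23000 = 5p ⇒ p = 4600, q = 7677.
The shock moves the curves to qd = 16877 - 2p and qs = 3p - 5250.
Clearing the new market: 16877 - 2p = 3p - 5250, so p = 4425.4 and q = 8026.2.
New expenditure = 4425.4 × 8026.2 = 35519145.48.

35519145.48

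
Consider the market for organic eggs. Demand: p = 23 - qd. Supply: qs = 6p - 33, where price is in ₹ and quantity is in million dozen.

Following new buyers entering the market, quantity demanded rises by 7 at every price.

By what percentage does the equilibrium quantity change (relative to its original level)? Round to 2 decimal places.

+40.00

Before the shock: 23 - p = 6p - 33 ⇒ 56 = 7p ⇒ p = 8, q = 15.
With the change applied: demand qd = 30 - p, supply qs = 6p - 33.
New equilibrium: 30 - p = 6p - 33 ⇒ 63 = 7p ⇒ p = 9, q = 21.
%Δq = (21 − 15) / 15 × 100 = +40.00%.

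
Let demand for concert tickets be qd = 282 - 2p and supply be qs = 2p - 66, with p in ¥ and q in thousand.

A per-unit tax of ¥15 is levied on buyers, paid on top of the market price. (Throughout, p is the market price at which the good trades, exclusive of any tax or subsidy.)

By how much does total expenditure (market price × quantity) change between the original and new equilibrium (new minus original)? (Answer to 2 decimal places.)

-2002.50

Solve the original market: 282 - 2p = 2p - 66, hence p = 87 and q = 108.
Since buyers pay the price plus the tax, the effective demand curve becomes qd = 252 - 2p.
New equilibrium: 252 - 2p = 2p - 66 ⇒ 318 = 4p ⇒ p = 79.5, q = 93.
Expenditure moves from 87×108 = 9396 to 79.5×93 = 7393.5; change = -2002.50.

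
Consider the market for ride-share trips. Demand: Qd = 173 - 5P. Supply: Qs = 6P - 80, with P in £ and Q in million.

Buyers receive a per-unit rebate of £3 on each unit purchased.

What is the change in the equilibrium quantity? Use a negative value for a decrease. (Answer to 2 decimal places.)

+8.18

Original equilibrium: 173 - 5P = 6P - 80 gives 253 = 11P, so P = 23 and Q = 58.
Since buyers' out-of-pocket price is the market price minus the rebate, the effective demand curve becomes Qd = 188 - 5P.
Setting them equal: 188 - 5P = 6P - 80 → 268 = 11P, so P = 268/11 ≈ 24.3636 and Q = 728/11 ≈ 66.1818.
ΔQ = 66.1818 − 58 = +8.18.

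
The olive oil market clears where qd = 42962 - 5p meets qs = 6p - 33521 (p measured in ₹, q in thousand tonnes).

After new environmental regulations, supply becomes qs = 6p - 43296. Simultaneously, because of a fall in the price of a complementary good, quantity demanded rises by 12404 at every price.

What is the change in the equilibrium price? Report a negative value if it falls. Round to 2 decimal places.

Initially, 42962 - 5p = 6p - 33521, so 76483 = 11p and p = 6953, q = 8197.
With the change applied: demand qd = 55366 - 5p, supply qs = 6p - 43296.
Equate the new curves: 55366 - 5p = 6p - 43296, giving 98662 = 11p, p = 98662/11 ≈ 8969.2727, q = 115716/11 ≈ 10519.6364.
Δp = 8969.2727 − 6953 = +2016.27.

+2016.27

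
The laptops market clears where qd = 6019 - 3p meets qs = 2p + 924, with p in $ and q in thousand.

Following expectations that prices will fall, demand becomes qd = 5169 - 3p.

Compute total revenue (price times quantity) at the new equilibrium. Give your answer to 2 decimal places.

Solve the original market: 6019 - 3p = 2p + 924, hence p = 1019 and q = 2962.
The shock moves the curves to qd = 5169 - 3p and qs = 2p + 924.
Clearing the new market: 5169 - 3p = 2p + 924, so p = 849 and q = 2622.
New expenditure = 849 × 2622 = 2226078.00.

2226078.00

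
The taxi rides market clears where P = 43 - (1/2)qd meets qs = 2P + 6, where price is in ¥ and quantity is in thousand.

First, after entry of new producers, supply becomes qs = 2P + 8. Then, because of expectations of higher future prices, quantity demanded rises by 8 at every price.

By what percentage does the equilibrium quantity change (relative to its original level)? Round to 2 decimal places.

+10.87

Original equilibrium: 86 - 2P = 2P + 6 gives 80 = 4P, so P = 20 and q = 46.
With the change applied: demand qd = 94 - 2P, supply qs = 2P + 8.
Setting them equal: 94 - 2P = 2P + 8 → 86 = 4P, so P = 21.5 and q = 51.
%Δq = (51 − 46) / 46 × 100 = +10.87%.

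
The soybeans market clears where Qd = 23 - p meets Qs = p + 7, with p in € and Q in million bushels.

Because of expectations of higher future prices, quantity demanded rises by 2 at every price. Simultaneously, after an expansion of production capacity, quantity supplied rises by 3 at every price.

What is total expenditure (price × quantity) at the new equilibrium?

131.25

Initially, 23 - p = p + 7, so 16 = 2p and p = 8, Q = 15.
After the shift, demand is Qd = 25 - p and supply is Qs = p + 10.
Clearing the new market: 25 - p = p + 10, so p = 7.5 and Q = 17.5.
New expenditure = 7.5 × 17.5 = 131.25.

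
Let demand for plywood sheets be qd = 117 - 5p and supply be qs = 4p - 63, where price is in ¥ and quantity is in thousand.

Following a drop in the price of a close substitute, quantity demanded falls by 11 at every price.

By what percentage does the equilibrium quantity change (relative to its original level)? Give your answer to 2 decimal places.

-28.76

Initially, 117 - 5p = 4p - 63, so 180 = 9p and p = 20, q = 17.
The new curves are qd = 106 - 5p (demand) and qs = 4p - 63 (supply).
Clearing the new market: 106 - 5p = 4p - 63, so p = 169/9 ≈ 18.7778 and q = 109/9 ≈ 12.1111.
%Δq = (12.1111 − 17) / 17 × 100 = -28.76%.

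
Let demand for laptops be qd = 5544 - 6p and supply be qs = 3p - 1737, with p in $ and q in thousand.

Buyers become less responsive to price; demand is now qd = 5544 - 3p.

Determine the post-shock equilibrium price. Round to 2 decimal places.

Initially, 5544 - 6p = 3p - 1737, so 7281 = 9p and p = 809, q = 690.
After the shift, demand is qd = 5544 - 3p and supply is qs = 3p - 1737.
Equate the new curves: 5544 - 3p = 3p - 1737, giving 7281 = 6p, p = 1213.5, q = 1903.5.

1213.50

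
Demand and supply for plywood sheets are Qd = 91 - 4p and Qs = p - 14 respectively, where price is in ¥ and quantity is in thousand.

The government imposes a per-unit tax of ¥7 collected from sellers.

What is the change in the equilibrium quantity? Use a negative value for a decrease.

-5.6

Before the shock: 91 - 4p = p - 14 ⇒ 105 = 5p ⇒ p = 21, Q = 7.
Since sellers keep the price net of the tax, the effective supply curve becomes Qs = p - 21.
Setting them equal: 91 - 4p = p - 21 → 112 = 5p, so p = 22.4 and Q = 1.4.
ΔQ = 1.4 − 7 = -5.6.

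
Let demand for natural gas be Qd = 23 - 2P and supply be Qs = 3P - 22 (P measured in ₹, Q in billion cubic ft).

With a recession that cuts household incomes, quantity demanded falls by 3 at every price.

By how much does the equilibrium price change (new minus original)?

-0.6

Solve the original market: 23 - 2P = 3P - 22, hence P = 9 and Q = 5.
After the shift, demand is Qd = 20 - 2P and supply is Qs = 3P - 22.
Equate the new curves: 20 - 2P = 3P - 22, giving 42 = 5P, P = 8.4, Q = 3.2.
ΔP = 8.4 − 9 = -0.6.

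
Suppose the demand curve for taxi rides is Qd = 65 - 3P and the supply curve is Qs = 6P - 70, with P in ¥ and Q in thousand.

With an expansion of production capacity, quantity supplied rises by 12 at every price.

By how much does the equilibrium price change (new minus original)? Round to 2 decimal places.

Initially, 65 - 3P = 6P - 70, so 135 = 9P and P = 15, Q = 20.
After the shift, demand is Qd = 65 - 3P and supply is Qs = 6P - 58.
Clearing the new market: 65 - 3P = 6P - 58, so P = 41/3 ≈ 13.6667 and Q = 24.
ΔP = 13.6667 − 15 = -1.33.

-1.33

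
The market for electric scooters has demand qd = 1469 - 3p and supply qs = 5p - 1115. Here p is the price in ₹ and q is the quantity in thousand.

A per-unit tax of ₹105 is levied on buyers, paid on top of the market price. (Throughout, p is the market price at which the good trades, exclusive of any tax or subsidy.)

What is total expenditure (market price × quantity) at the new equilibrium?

Initially, 1469 - 3p = 5p - 1115, so 2584 = 8p and p = 323, q = 500.
Since buyers pay the price plus the tax, the effective demand curve becomes qd = 1154 - 3p.
Equate the new curves: 1154 - 3p = 5p - 1115, giving 2269 = 8p, p = 283.625, q = 303.125.
New expenditure = 283.625 × 303.125 = 85973.828125.

85973.828125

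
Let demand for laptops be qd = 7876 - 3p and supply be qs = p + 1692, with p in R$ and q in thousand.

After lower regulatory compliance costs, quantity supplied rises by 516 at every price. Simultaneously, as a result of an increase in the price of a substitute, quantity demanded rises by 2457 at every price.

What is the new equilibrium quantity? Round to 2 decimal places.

4239.25

Solve the original market: 7876 - 3p = p + 1692, hence p = 1546 and q = 3238.
The shock moves the curves to qd = 10333 - 3p and qs = p + 2208.
Setting them equal: 10333 - 3p = p + 2208 → 8125 = 4p, so p = 2031.25 and q = 4239.25.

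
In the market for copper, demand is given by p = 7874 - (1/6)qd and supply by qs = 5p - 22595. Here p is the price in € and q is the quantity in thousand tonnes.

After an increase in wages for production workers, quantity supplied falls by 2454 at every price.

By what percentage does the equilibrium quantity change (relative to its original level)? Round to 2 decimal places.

Original equilibrium: 47244 - 6p = 5p - 22595 gives 69839 = 11p, so p = 6349 and q = 9150.
The new curves are qd = 47244 - 6p (demand) and qs = 5p - 25049 (supply).
Equate the new curves: 47244 - 6p = 5p - 25049, giving 72293 = 11p, p = 72293/11 ≈ 6572.0909, q = 85926/11 ≈ 7811.4545.
%Δq = (7811.4545 − 9150) / 9150 × 100 = -14.63%.

-14.63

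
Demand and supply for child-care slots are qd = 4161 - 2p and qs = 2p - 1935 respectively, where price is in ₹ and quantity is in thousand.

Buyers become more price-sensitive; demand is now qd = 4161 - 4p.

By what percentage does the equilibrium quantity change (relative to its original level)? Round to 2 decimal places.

Initially, 4161 - 2p = 2p - 1935, so 6096 = 4p and p = 1524, q = 1113.
After the shift, demand is qd = 4161 - 4p and supply is qs = 2p - 1935.
Equate the new curves: 4161 - 4p = 2p - 1935, giving 6096 = 6p, p = 1016, q = 97.
%Δq = (97 − 1113) / 1113 × 100 = -91.28%.

-91.28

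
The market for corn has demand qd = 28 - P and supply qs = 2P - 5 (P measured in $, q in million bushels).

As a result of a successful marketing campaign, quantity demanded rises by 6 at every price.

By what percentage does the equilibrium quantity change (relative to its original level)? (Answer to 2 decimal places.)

+23.53

Before the shock: 28 - P = 2P - 5 ⇒ 33 = 3P ⇒ P = 11, q = 17.
The shock moves the curves to qd = 34 - P and qs = 2P - 5.
Setting them equal: 34 - P = 2P - 5 → 39 = 3P, so P = 13 and q = 21.
%Δq = (21 − 17) / 17 × 100 = +23.53%.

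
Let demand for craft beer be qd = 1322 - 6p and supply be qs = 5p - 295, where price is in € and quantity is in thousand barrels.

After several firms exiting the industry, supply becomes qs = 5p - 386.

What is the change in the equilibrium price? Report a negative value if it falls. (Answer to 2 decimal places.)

+8.27

Initially, 1322 - 6p = 5p - 295, so 1617 = 11p and p = 147, q = 440.
The new curves are qd = 1322 - 6p (demand) and qs = 5p - 386 (supply).
Clearing the new market: 1322 - 6p = 5p - 386, so p = 1708/11 ≈ 155.2727 and q = 4294/11 ≈ 390.3636.
Δp = 155.2727 − 147 = +8.27.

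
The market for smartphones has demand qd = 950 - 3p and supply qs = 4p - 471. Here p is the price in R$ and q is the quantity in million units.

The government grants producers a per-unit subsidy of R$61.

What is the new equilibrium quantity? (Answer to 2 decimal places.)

Original equilibrium: 950 - 3p = 4p - 471 gives 1421 = 7p, so p = 203 and q = 341.
Since sellers receive the price plus the subsidy, the effective supply curve becomes qs = 4p - 227.
Equate the new curves: 950 - 3p = 4p - 227, giving 1177 = 7p, p = 1177/7 ≈ 168.1429, q = 3119/7 ≈ 445.5714.

445.57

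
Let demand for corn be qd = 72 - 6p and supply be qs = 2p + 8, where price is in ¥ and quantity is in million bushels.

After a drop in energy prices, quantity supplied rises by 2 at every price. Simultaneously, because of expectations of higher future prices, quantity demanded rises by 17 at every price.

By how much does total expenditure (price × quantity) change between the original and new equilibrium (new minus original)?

Initially, 72 - 6p = 2p + 8, so 64 = 8p and p = 8, q = 24.
After the shift, demand is qd = 89 - 6p and supply is qs = 2p + 10.
Setting them equal: 89 - 6p = 2p + 10 → 79 = 8p, so p = 9.875 and q = 29.75.
Expenditure moves from 8×24 = 192 to 9.875×29.75 = 293.78125; change = +101.78125.

+101.78125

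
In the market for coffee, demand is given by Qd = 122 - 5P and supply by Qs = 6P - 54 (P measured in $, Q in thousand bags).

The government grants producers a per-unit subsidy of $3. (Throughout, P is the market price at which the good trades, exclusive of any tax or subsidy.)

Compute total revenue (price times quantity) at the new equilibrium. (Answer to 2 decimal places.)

Initially, 122 - 5P = 6P - 54, so 176 = 11P and P = 16, Q = 42.
Since sellers receive the price plus the subsidy, the effective supply curve becomes Qs = 6P - 36.
Clearing the new market: 122 - 5P = 6P - 36, so P = 158/11 ≈ 14.3636 and Q = 552/11 ≈ 50.1818.
New expenditure = 14.3636 × 50.1818 = 720.79.

720.79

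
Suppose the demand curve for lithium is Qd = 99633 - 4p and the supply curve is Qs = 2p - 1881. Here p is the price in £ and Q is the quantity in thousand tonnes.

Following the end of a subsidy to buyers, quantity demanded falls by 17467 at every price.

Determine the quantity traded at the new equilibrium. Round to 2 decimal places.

Solve the original market: 99633 - 4p = 2p - 1881, hence p = 16919 and Q = 31957.
With the change applied: demand Qd = 82166 - 4p, supply Qs = 2p - 1881.
New equilibrium: 82166 - 4p = 2p - 1881 ⇒ 84047 = 6p ⇒ p = 84047/6 ≈ 14007.8333, Q = 78404/3 ≈ 26134.6667.

26134.67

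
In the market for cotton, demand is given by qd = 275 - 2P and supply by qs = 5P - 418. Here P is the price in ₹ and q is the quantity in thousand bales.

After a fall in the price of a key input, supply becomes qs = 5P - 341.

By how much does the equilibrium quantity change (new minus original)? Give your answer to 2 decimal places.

Before the shock: 275 - 2P = 5P - 418 ⇒ 693 = 7P ⇒ P = 99, q = 77.
The shock moves the curves to qd = 275 - 2P and qs = 5P - 341.
New equilibrium: 275 - 2P = 5P - 341 ⇒ 616 = 7P ⇒ P = 88, q = 99.
Δq = 99 − 77 = +22.00.

+22.00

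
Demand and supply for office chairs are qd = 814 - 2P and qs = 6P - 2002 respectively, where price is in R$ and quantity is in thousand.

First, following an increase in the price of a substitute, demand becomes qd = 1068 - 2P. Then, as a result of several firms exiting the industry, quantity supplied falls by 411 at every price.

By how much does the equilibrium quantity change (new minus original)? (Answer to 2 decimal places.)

Before the shock: 814 - 2P = 6P - 2002 ⇒ 2816 = 8P ⇒ P = 352, q = 110.
The new curves are qd = 1068 - 2P (demand) and qs = 6P - 2413 (supply).
New equilibrium: 1068 - 2P = 6P - 2413 ⇒ 3481 = 8P ⇒ P = 435.125, q = 197.75.
Δq = 197.75 − 110 = +87.75.

+87.75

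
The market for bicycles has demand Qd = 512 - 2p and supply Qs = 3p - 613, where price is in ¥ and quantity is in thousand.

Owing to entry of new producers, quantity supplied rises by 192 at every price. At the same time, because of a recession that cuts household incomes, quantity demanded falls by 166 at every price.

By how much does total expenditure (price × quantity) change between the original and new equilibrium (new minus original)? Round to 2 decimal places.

Solve the original market: 512 - 2p = 3p - 613, hence p = 225 and Q = 62.
The shock moves the curves to Qd = 346 - 2p and Qs = 3p - 421.
New equilibrium: 346 - 2p = 3p - 421 ⇒ 767 = 5p ⇒ p = 153.4, Q = 39.2.
Expenditure moves from 225×62 = 13950 to 153.4×39.2 = 6013.28; change = -7936.72.

-7936.72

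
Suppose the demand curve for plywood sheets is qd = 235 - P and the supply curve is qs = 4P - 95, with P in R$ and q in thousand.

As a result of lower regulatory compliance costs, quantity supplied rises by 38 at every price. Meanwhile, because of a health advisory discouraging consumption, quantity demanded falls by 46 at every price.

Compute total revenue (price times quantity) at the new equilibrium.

Original equilibrium: 235 - P = 4P - 95 gives 330 = 5P, so P = 66 and q = 169.
With the change applied: demand qd = 189 - P, supply qs = 4P - 57.
Equate the new curves: 189 - P = 4P - 57, giving 246 = 5P, P = 49.2, q = 139.8.
New expenditure = 49.2 × 139.8 = 6878.16.

6878.16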